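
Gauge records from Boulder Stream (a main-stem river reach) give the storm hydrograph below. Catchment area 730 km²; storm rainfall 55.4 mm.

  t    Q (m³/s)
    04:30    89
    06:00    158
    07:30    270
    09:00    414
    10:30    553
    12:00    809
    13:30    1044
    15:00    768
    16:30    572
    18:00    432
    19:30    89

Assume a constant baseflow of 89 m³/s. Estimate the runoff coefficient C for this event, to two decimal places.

C ≈ 0.56

ΣQ_DR = 4219 m³/s; V = ΣQ_DR·Δt = 2.278 × 10^7 m³.
Runoff depth d = V / A = 31.21 mm.
C = d / P = 31.21 / 55.4 = 0.56.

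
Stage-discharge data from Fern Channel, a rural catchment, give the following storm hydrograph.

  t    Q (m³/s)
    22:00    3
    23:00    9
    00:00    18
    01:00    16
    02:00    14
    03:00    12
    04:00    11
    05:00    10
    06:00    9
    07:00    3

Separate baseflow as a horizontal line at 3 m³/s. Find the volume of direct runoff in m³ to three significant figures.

V ≈ 2.70 × 10^5 m³

Direct-runoff ordinates (Q − Q_b): 0.0, 6.0, 15.0, 13.0, 11.0, 9.0, 8.0, 7.0, 6.0, 0.0 m³/s.
ΣQ_DR = 75.00 m³/s.
With Δt = 1 h = 3600 s, V = ΣQ_DR · Δt = 75.00 × 3600 = 2.70 × 10^5 m³.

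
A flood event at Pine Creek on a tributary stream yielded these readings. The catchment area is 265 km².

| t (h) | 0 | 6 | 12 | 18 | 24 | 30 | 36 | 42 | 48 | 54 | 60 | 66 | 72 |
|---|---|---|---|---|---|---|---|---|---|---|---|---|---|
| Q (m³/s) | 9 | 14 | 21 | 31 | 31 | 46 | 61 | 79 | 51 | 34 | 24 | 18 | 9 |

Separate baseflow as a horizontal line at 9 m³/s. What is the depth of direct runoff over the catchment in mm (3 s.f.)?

d ≈ 25.3 mm

Direct runoff: 0.0, 5.0, 12.0, 22.0, 22.0, 37.0, 52.0, 70.0, 42.0, 25.0, 15.0, 9.0, 0.0 m³/s; ΣQ_DR = 311.0 m³/s.
V = ΣQ_DR · Δt = 311.0 × 21600 s = 6.718 × 10^6 m³.
Over A = 265 km², depth = V / A = 25.3 mm.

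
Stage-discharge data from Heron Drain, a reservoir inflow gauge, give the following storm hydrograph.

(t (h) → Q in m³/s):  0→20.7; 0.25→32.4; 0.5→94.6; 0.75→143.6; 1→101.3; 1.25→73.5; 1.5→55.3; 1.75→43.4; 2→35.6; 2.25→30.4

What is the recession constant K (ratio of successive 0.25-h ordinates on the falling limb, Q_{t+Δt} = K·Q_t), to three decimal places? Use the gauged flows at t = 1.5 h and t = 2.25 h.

K ≈ 0.819

Using the recession-limb readings at t = 1.5 h and t = 2.25 h: Q falls from 55.3 to 30.4 m³/s over 3 intervals.
K = (Q₂/Q₁)^(1/3) = (30.4/55.3)^(1/3) = 0.819.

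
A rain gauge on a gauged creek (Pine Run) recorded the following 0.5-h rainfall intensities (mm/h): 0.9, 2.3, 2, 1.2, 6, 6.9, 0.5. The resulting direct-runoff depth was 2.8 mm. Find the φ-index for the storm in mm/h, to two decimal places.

Only the 2 blocks with intensity above φ contribute runoff: 6, 6.9 mm/h.
Σ(I−φ)·Δt = d  ⇒  (6+6.9 − 2φ)·0.5 = 2.8
φ = (12.90 − 2.8/0.5) / 2 = 3.65 mm/h.

φ ≈ 3.65 mm/h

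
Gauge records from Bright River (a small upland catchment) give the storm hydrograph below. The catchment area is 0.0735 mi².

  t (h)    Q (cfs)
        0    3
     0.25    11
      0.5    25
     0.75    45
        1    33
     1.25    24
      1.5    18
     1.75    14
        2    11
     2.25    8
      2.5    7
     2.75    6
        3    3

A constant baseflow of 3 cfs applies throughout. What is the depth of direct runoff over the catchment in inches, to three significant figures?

d ≈ 0.891 in

Direct runoff: 0.0, 8.0, 22.0, 42.0, 30.0, 21.0, 15.0, 11.0, 8.0, 5.0, 4.0, 3.0, 0.0 cfs; ΣQ_DR = 169.0 cfs.
V = ΣQ_DR · Δt = 169.0 × 900 s = 1.521 × 10^5 ft³.
Over A = 0.0735 mi², depth = V / A = 0.891 in.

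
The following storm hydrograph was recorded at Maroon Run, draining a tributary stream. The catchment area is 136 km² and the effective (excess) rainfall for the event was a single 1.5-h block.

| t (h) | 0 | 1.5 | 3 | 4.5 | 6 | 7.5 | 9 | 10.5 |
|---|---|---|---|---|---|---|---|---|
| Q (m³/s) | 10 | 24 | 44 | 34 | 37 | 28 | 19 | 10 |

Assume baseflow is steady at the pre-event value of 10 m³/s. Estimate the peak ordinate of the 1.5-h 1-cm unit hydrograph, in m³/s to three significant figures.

U_p ≈ 68.0 m³/s

Direct runoff: 0.0, 14.0, 34.0, 24.0, 27.0, 18.0, 9.0, 0.0 m³/s; ΣQ_DR = 126.0 m³/s, peak = 34.0 m³/s.
Runoff depth d = ΣQ_DR·Δt / A = 126.0 × 5400 / (136 km²) = 5.003 mm.
The 1-cm UH is the DRH scaled by (10 mm)/d, so U_p = 34.0 × 10/5.003 = 68.0 m³/s.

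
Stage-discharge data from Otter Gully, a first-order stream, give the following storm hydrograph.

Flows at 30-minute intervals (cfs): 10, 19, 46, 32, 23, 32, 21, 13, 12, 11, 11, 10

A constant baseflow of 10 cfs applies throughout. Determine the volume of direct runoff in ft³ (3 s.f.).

Direct-runoff ordinates (Q − Q_b): 0.0, 9.0, 36.0, 22.0, 13.0, 22.0, 11.0, 3.0, 2.0, 1.0, 1.0, 0.0 cfs.
ΣQ_DR = 120.0 cfs.
With Δt = 0.5 h = 1800 s, V = ΣQ_DR · Δt = 120.0 × 1800 = 2.16 × 10^5 ft³.

V ≈ 2.16 × 10^5 ft³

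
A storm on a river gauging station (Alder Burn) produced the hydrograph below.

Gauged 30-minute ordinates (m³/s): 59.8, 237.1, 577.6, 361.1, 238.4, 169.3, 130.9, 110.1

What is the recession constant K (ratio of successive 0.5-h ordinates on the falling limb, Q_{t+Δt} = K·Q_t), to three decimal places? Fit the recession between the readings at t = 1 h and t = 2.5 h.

K ≈ 0.664

Using the recession-limb readings at t = 1 h and t = 2.5 h: Q falls from 577.6 to 169.3 m³/s over 3 intervals.
K = (Q₂/Q₁)^(1/3) = (169.3/577.6)^(1/3) = 0.664.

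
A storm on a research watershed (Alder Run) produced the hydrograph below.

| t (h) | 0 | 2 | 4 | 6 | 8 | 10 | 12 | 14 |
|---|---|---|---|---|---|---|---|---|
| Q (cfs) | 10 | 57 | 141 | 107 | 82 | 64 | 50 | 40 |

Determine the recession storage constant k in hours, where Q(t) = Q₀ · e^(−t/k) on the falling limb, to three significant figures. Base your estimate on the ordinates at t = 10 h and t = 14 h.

On the falling limb, Q drops from 64 to 40 cfs between t = 10 h and t = 14 h (Δt = 4 h).
k = −Δt / ln(Q₂/Q₁) = −4 / ln(40/64) = 8.51 h.

k ≈ 8.51 h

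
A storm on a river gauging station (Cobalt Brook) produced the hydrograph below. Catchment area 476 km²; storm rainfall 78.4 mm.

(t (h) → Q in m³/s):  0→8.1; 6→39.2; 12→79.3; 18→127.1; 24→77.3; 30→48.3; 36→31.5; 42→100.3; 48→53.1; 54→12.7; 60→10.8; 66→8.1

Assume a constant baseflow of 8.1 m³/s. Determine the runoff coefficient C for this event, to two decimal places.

C ≈ 0.29

ΣQ_DR = 498.6 m³/s; V = ΣQ_DR·Δt = 1.077 × 10^7 m³.
Runoff depth d = V / A = 22.63 mm.
C = d / P = 22.63 / 78.4 = 0.29.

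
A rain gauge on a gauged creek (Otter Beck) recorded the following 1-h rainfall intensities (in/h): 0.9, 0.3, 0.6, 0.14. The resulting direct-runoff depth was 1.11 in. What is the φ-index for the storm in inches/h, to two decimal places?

Only the 3 blocks with intensity above φ contribute runoff: 0.9, 0.3, 0.6 in/h.
Σ(I−φ)·Δt = d  ⇒  (0.9+0.3+0.6 − 3φ)·1 = 1.11
φ = (1.800 − 1.11/1) / 3 = 0.23 in/h.

φ ≈ 0.23 in/h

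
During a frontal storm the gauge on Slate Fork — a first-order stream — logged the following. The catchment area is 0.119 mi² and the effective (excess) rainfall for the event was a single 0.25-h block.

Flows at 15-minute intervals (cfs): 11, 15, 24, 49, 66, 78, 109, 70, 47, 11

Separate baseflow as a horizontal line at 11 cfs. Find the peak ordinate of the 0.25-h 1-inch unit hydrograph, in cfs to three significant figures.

Direct runoff: 0.0, 4.0, 13.0, 38.0, 55.0, 67.0, 98.0, 59.0, 36.0, 0.0 cfs; ΣQ_DR = 370.0 cfs, peak = 98.0 cfs.
Runoff depth d = ΣQ_DR·Δt / A = 370.0 × 900 / (0.119 mi²) = 1.205 in.
The 1-inch UH is the DRH scaled by (1 in)/d, so U_p = 98.0 × 1/1.205 = 81.4 cfs.

U_p ≈ 81.4 cfs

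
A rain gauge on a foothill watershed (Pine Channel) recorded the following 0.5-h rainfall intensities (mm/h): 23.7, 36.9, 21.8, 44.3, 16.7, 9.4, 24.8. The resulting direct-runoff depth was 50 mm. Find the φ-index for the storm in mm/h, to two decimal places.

φ ≈ 11.37 mm/h

Only the 6 blocks with intensity above φ contribute runoff: 23.7, 36.9, 21.8, 44.3, 16.7, 24.8 mm/h.
Σ(I−φ)·Δt = d  ⇒  (23.7+36.9+21.8+44.3+16.7+24.8 − 6φ)·0.5 = 50
φ = (168.2 − 50/0.5) / 6 = 11.37 mm/h.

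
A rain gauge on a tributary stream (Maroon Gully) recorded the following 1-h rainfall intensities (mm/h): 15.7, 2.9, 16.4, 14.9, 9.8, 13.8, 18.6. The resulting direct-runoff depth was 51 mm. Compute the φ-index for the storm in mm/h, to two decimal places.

Only the 6 blocks with intensity above φ contribute runoff: 15.7, 16.4, 14.9, 9.8, 13.8, 18.6 mm/h.
Σ(I−φ)·Δt = d  ⇒  (15.7+16.4+14.9+9.8+13.8+18.6 − 6φ)·1 = 51
φ = (89.20 − 51/1) / 6 = 6.37 mm/h.

φ ≈ 6.37 mm/h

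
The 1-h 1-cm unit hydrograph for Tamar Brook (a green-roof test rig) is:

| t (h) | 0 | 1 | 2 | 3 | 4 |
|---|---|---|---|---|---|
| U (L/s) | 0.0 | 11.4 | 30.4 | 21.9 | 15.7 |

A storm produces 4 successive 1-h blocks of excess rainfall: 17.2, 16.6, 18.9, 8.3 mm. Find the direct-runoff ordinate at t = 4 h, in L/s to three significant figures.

By discrete convolution, Q_j = Σ (P_i / 10 mm) · U_{j−i}.
At t = 4 h (j=4): Q = (17.2/10)·15.7 + (16.6/10)·21.9 + (18.9/10)·30.4 + (8.3/10)·11.4 = 130 L/s.

Q ≈ 130 L/s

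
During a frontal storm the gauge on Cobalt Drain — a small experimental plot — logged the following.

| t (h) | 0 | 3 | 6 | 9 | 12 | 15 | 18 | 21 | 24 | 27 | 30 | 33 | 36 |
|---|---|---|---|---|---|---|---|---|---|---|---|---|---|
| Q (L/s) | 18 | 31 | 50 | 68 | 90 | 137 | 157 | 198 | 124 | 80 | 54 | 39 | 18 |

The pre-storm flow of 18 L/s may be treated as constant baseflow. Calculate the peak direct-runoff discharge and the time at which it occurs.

Subtracting baseflow gives direct-runoff ordinates: 0.0, 13.0, 32.0, 50.0, 72.0, 119.0, 139.0, 180.0, 106.0, 62.0, 36.0, 21.0, 0.0 L/s.
The maximum is 180.0 L/s, occurring at the reading for t = 21 h.

Q_p = 180.0 L/s at t = 21 h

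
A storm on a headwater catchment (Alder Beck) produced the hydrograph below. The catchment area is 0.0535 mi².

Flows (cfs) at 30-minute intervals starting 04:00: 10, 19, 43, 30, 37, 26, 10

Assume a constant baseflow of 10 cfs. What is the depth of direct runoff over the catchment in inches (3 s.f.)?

d ≈ 1.52 in

Direct runoff: 0.0, 9.0, 33.0, 20.0, 27.0, 16.0, 0.0 cfs; ΣQ_DR = 105.0 cfs.
V = ΣQ_DR · Δt = 105.0 × 1800 s = 1.890 × 10^5 ft³.
Over A = 0.0535 mi², depth = V / A = 1.52 in.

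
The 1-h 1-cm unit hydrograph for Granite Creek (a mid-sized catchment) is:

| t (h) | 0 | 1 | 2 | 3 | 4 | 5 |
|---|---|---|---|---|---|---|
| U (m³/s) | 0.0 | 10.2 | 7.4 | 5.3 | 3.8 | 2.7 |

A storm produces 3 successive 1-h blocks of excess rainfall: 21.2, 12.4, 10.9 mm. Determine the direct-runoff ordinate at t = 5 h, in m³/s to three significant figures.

By discrete convolution, Q_j = Σ (P_i / 10 mm) · U_{j−i}.
At t = 5 h (j=5): Q = (21.2/10)·2.7 + (12.4/10)·3.8 + (10.9/10)·5.3 = 16.2 m³/s.

Q ≈ 16.2 m³/s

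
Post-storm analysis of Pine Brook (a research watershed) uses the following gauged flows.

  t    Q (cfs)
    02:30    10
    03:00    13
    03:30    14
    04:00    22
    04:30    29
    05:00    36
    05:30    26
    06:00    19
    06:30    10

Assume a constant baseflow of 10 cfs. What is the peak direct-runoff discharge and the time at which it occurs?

Subtracting baseflow gives direct-runoff ordinates: 0.0, 3.0, 4.0, 12.0, 19.0, 26.0, 16.0, 9.0, 0.0 cfs.
The maximum is 26.0 cfs, occurring at the reading for t = 05:00.

Q_p = 26.0 cfs at t = 05:00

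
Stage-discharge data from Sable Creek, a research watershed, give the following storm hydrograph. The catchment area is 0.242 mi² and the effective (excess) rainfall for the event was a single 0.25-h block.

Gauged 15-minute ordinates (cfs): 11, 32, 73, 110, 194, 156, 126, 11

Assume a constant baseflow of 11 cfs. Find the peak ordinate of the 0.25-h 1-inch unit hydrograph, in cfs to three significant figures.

Direct runoff: 0.0, 21.0, 62.0, 99.0, 183.0, 145.0, 115.0, 0.0 cfs; ΣQ_DR = 625.0 cfs, peak = 183.0 cfs.
Runoff depth d = ΣQ_DR·Δt / A = 625.0 × 900 / (0.242 mi²) = 1.001 in.
The 1-inch UH is the DRH scaled by (1 in)/d, so U_p = 183.0 × 1/1.001 = 183 cfs.

U_p ≈ 183 cfs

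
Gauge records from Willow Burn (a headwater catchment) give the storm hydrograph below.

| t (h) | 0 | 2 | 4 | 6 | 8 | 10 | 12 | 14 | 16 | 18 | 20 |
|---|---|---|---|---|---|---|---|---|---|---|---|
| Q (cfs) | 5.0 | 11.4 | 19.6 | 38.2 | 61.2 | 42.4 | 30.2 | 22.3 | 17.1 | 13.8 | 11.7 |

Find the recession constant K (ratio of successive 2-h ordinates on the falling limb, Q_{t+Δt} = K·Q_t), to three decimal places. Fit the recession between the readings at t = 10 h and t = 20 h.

K ≈ 0.773

Using the recession-limb readings at t = 10 h and t = 20 h: Q falls from 42.4 to 11.7 cfs over 5 intervals.
K = (Q₂/Q₁)^(1/5) = (11.7/42.4)^(1/5) = 0.773.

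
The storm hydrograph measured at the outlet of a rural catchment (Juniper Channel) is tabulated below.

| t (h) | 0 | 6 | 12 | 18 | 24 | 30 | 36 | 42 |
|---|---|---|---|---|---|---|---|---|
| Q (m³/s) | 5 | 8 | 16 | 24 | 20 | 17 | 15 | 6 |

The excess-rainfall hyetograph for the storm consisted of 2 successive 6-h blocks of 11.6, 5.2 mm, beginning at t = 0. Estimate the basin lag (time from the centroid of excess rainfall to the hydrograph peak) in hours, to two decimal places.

t_L ≈ 13.14 h

Centroid of excess rainfall: t_c = Σ P_i·t̄_i / ΣP_i = 4.8571 h (block centres at 3, 9 h).
Hydrograph peak occurs at t = 18 h, so basin lag t_L = 18 − 4.8571 = 13.14 h.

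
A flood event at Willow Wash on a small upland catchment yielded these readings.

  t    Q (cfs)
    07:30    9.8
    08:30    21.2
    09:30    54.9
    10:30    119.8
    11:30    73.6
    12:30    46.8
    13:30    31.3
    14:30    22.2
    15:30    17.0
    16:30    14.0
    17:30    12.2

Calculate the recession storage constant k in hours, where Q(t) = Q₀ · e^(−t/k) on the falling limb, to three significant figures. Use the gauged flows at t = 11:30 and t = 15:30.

On the falling limb, Q drops from 73.6 to 17.0 cfs between t = 11:30 and t = 15:30 (Δt = 4 h).
k = −Δt / ln(Q₂/Q₁) = −4 / ln(17.0/73.6) = 2.73 h.

k ≈ 2.73 h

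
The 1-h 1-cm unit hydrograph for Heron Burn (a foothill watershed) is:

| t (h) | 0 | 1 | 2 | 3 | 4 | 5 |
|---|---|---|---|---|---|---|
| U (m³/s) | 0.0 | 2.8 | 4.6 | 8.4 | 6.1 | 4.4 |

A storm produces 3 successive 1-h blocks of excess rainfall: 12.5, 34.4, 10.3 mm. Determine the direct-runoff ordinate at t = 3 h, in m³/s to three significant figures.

Q ≈ 29.2 m³/s

By discrete convolution, Q_j = Σ (P_i / 10 mm) · U_{j−i}.
At t = 3 h (j=3): Q = (12.5/10)·8.4 + (34.4/10)·4.6 + (10.3/10)·2.8 = 29.2 m³/s.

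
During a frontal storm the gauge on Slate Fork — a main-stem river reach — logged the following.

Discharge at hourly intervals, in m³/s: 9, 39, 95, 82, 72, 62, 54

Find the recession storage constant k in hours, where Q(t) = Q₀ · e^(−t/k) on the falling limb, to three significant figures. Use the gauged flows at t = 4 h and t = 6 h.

On the falling limb, Q drops from 72 to 54 m³/s between t = 4 h and t = 6 h (Δt = 2 h).
k = −Δt / ln(Q₂/Q₁) = −2 / ln(54/72) = 6.95 h.

k ≈ 6.95 h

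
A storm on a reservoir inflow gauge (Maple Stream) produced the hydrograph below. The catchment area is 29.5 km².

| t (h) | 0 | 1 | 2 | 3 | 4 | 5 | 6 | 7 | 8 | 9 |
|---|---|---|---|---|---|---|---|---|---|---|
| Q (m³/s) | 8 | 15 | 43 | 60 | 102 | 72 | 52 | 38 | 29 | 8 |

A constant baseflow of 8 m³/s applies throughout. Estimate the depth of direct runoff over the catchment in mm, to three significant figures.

Direct runoff: 0.0, 7.0, 35.0, 52.0, 94.0, 64.0, 44.0, 30.0, 21.0, 0.0 m³/s; ΣQ_DR = 347.0 m³/s.
V = ΣQ_DR · Δt = 347.0 × 3600 s = 1.249 × 10^6 m³.
Over A = 29.5 km², depth = V / A = 42.3 mm.

d ≈ 42.3 mm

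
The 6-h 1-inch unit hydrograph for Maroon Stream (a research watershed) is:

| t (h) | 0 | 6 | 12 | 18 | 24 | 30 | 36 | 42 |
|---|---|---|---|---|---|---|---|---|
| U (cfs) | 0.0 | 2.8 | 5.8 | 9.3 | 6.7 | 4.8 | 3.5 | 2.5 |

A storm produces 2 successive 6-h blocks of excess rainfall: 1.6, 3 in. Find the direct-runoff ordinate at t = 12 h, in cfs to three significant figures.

Q ≈ 17.7 cfs

By discrete convolution, Q_j = Σ (P_i / 1 in) · U_{j−i}.
At t = 12 h (j=2): Q = (1.6/1)·5.8 + (3/1)·2.8 = 17.7 cfs.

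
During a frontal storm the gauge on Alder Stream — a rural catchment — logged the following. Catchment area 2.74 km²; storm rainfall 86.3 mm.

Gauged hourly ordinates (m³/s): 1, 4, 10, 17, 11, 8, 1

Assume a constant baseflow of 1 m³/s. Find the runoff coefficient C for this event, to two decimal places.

C ≈ 0.69

ΣQ_DR = 45.00 m³/s; V = ΣQ_DR·Δt = 1.620 × 10^5 m³.
Runoff depth d = V / A = 59.12 mm.
C = d / P = 59.12 / 86.3 = 0.69.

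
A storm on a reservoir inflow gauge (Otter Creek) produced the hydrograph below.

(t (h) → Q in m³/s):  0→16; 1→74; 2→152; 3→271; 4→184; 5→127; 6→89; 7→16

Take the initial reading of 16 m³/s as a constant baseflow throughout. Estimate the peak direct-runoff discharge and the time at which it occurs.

Q_p = 255.0 m³/s at t = 3 h

Subtracting baseflow gives direct-runoff ordinates: 0.0, 58.0, 136.0, 255.0, 168.0, 111.0, 73.0, 0.0 m³/s.
The maximum is 255.0 m³/s, occurring at the reading for t = 3 h.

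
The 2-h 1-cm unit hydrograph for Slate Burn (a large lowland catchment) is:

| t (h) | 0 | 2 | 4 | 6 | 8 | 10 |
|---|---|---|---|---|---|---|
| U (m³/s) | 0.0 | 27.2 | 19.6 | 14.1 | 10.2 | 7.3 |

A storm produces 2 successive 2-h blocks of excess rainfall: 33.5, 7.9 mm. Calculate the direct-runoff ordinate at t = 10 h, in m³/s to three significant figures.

Q ≈ 32.5 m³/s

By discrete convolution, Q_j = Σ (P_i / 10 mm) · U_{j−i}.
At t = 10 h (j=5): Q = (33.5/10)·7.3 + (7.9/10)·10.2 = 32.5 m³/s.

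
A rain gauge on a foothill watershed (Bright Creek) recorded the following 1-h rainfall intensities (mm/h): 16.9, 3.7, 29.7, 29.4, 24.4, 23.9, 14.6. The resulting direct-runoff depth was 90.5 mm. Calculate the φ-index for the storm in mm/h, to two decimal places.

φ ≈ 8.07 mm/h

Only the 6 blocks with intensity above φ contribute runoff: 16.9, 29.7, 29.4, 24.4, 23.9, 14.6 mm/h.
Σ(I−φ)·Δt = d  ⇒  (16.9+29.7+29.4+24.4+23.9+14.6 − 6φ)·1 = 90.5
φ = (138.9 − 90.5/1) / 6 = 8.07 mm/h.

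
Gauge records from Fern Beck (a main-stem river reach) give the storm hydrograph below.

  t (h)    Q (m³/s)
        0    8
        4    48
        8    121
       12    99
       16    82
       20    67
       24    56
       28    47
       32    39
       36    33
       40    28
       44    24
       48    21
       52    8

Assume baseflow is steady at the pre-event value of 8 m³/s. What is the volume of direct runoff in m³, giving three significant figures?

Direct-runoff ordinates (Q − Q_b): 0.0, 40.0, 113.0, 91.0, 74.0, 59.0, 48.0, 39.0, 31.0, 25.0, 20.0, 16.0, 13.0, 0.0 m³/s.
ΣQ_DR = 569.0 m³/s.
With Δt = 4 h = 14400 s, V = ΣQ_DR · Δt = 569.0 × 14400 = 8.19 × 10^6 m³.

V ≈ 8.19 × 10^6 m³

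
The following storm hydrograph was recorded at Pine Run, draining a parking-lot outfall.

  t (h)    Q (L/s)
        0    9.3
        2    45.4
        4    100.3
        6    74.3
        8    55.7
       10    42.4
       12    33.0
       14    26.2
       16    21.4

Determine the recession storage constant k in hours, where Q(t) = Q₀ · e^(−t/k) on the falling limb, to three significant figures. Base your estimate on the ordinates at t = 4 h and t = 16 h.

k ≈ 7.77 h

On the falling limb, Q drops from 100.3 to 21.4 L/s between t = 4 h and t = 16 h (Δt = 12 h).
k = −Δt / ln(Q₂/Q₁) = −12 / ln(21.4/100.3) = 7.77 h.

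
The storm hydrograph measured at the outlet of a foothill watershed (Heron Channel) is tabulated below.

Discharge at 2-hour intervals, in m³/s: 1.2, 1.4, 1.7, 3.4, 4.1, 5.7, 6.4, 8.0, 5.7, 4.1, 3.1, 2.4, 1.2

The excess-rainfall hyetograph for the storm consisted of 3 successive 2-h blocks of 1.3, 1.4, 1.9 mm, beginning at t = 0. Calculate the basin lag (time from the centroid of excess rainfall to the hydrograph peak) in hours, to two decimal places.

t_L ≈ 10.74 h

Centroid of excess rainfall: t_c = Σ P_i·t̄_i / ΣP_i = 3.2609 h (block centres at 1, 3, 5 h).
Hydrograph peak occurs at t = 14 h, so basin lag t_L = 14 − 3.2609 = 10.74 h.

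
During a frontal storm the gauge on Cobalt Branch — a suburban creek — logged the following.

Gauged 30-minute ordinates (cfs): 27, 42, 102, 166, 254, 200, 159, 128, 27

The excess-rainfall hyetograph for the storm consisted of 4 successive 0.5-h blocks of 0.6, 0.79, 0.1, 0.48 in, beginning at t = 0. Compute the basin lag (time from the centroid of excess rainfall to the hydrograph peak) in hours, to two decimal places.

Centroid of excess rainfall: t_c = Σ P_i·t̄_i / ΣP_i = 0.8668 h (block centres at 0.25, 0.75, 1.25, 1.75 h).
Hydrograph peak occurs at t = 2 h, so basin lag t_L = 2 − 0.8668 = 1.13 h.

t_L ≈ 1.13 h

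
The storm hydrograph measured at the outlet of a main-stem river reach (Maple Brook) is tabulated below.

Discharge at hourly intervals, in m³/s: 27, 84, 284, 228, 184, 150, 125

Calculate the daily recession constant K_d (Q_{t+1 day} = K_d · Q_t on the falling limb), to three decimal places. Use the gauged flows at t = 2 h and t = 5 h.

Between t = 2 h and t = 5 h the flow falls from 284 to 150 m³/s over 3×1 h = 3 h.
Per-interval ratio K = (150/284)^(1/3) = 0.8083; K_d = K^(24/1) = 0.006.

K_d ≈ 0.006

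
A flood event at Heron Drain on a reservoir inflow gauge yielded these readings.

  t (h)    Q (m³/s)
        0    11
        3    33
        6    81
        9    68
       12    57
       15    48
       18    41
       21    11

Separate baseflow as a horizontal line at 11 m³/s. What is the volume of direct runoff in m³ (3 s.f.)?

V ≈ 2.83 × 10^6 m³

Direct-runoff ordinates (Q − Q_b): 0.0, 22.0, 70.0, 57.0, 46.0, 37.0, 30.0, 0.0 m³/s.
ΣQ_DR = 262.0 m³/s.
With Δt = 3 h = 10800 s, V = ΣQ_DR · Δt = 262.0 × 10800 = 2.83 × 10^6 m³.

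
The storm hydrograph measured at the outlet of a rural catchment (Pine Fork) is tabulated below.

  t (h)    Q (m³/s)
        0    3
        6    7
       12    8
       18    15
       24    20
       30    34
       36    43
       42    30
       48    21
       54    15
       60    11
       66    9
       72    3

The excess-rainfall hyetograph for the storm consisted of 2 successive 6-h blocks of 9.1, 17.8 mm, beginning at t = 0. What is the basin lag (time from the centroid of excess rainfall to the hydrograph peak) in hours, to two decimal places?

t_L ≈ 29.03 h

Centroid of excess rainfall: t_c = Σ P_i·t̄_i / ΣP_i = 6.9703 h (block centres at 3, 9 h).
Hydrograph peak occurs at t = 36 h, so basin lag t_L = 36 − 6.9703 = 29.03 h.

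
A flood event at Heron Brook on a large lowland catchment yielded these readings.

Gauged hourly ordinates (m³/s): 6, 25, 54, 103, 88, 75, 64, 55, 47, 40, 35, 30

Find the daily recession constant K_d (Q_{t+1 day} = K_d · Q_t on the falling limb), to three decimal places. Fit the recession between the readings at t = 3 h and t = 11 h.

Between t = 3 h and t = 11 h the flow falls from 103 to 30 m³/s over 8×1 h = 8 h.
Per-interval ratio K = (30/103)^(1/8) = 0.8571; K_d = K^(24/1) = 0.025.

K_d ≈ 0.025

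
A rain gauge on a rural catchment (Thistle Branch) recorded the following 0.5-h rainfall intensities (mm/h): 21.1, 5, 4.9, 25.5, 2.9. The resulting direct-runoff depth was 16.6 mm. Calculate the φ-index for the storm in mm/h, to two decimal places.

Only the 2 blocks with intensity above φ contribute runoff: 21.1, 25.5 mm/h.
Σ(I−φ)·Δt = d  ⇒  (21.1+25.5 − 2φ)·0.5 = 16.6
φ = (46.60 − 16.6/0.5) / 2 = 6.70 mm/h.

φ ≈ 6.70 mm/h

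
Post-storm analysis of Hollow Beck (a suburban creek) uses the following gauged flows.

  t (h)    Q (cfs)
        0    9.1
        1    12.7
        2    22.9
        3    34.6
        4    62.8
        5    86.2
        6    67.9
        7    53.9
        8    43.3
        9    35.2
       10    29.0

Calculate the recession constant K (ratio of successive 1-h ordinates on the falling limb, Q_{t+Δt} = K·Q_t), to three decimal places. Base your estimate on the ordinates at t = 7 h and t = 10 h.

K ≈ 0.813

Using the recession-limb readings at t = 7 h and t = 10 h: Q falls from 53.9 to 29.0 cfs over 3 intervals.
K = (Q₂/Q₁)^(1/3) = (29.0/53.9)^(1/3) = 0.813.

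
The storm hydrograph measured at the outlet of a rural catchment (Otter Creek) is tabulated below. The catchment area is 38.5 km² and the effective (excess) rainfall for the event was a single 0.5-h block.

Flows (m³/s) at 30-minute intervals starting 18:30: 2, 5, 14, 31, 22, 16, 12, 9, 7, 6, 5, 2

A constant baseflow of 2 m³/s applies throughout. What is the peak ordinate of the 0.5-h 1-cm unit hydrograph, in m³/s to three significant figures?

U_p ≈ 58.0 m³/s

Direct runoff: 0.0, 3.0, 12.0, 29.0, 20.0, 14.0, 10.0, 7.0, 5.0, 4.0, 3.0, 0.0 m³/s; ΣQ_DR = 107.0 m³/s, peak = 29.0 m³/s.
Runoff depth d = ΣQ_DR·Δt / A = 107.0 × 1800 / (38.5 km²) = 5.003 mm.
The 1-cm UH is the DRH scaled by (10 mm)/d, so U_p = 29.0 × 10/5.003 = 58.0 m³/s.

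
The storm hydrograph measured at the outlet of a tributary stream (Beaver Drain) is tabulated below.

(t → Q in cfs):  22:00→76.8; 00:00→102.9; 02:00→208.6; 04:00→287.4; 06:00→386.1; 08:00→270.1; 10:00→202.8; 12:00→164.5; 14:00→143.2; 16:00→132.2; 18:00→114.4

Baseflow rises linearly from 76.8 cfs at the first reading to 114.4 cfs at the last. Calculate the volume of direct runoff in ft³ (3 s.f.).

Direct-runoff ordinates (Q − Q_b): 0.00, 22.34, 124.28, 199.32, 294.26, 174.50, 103.44, 61.38, 36.32, 21.56, 0.00 cfs.
ΣQ_DR = 1037 cfs.
With Δt = 2 h = 7200 s, V = ΣQ_DR · Δt = 1037 × 7200 = 7.47 × 10^6 ft³.

V ≈ 7.47 × 10^6 ft³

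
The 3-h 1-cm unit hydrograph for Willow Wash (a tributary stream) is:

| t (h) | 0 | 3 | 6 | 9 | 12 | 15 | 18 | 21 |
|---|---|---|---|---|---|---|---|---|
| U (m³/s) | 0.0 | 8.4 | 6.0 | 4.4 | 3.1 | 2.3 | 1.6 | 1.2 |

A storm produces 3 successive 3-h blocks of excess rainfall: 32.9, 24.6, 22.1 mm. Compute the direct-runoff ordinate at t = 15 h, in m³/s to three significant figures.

By discrete convolution, Q_j = Σ (P_i / 10 mm) · U_{j−i}.
At t = 15 h (j=5): Q = (32.9/10)·2.3 + (24.6/10)·3.1 + (22.1/10)·4.4 = 24.9 m³/s.

Q ≈ 24.9 m³/s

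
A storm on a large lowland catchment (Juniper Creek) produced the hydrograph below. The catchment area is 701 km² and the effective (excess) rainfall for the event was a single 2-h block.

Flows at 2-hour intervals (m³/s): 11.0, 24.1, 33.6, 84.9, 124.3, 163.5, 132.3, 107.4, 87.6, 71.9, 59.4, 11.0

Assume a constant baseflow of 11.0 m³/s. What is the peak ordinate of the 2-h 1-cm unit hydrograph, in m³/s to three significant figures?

Direct runoff: 0.0, 13.1, 22.6, 73.9, 113.3, 152.5, 121.3, 96.4, 76.6, 60.9, 48.4, 0.0 m³/s; ΣQ_DR = 779.0 m³/s, peak = 152.5 m³/s.
Runoff depth d = ΣQ_DR·Δt / A = 779.0 × 7200 / (701 km²) = 8.001 mm.
The 1-cm UH is the DRH scaled by (10 mm)/d, so U_p = 152.5 × 10/8.001 = 191 m³/s.

U_p ≈ 191 m³/s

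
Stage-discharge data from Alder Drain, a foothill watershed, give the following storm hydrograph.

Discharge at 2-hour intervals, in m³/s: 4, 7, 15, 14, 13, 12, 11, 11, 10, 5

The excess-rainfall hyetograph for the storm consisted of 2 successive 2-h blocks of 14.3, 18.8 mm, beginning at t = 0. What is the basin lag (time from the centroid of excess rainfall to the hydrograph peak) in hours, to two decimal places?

Centroid of excess rainfall: t_c = Σ P_i·t̄_i / ΣP_i = 2.1360 h (block centres at 1, 3 h).
Hydrograph peak occurs at t = 4 h, so basin lag t_L = 4 − 2.1360 = 1.86 h.

t_L ≈ 1.86 h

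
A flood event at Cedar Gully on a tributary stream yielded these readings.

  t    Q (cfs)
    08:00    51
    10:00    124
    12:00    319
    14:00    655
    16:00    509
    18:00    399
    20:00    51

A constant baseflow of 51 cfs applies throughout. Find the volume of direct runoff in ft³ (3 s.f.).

V ≈ 1.26 × 10^7 ft³

Direct-runoff ordinates (Q − Q_b): 0.0, 73.0, 268.0, 604.0, 458.0, 348.0, 0.0 cfs.
ΣQ_DR = 1751 cfs.
With Δt = 2 h = 7200 s, V = ΣQ_DR · Δt = 1751 × 7200 = 1.26 × 10^7 ft³.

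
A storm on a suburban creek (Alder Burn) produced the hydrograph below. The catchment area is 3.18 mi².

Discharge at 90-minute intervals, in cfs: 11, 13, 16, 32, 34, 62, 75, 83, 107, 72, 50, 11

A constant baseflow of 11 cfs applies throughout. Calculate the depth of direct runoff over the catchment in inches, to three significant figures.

Direct runoff: 0.0, 2.0, 5.0, 21.0, 23.0, 51.0, 64.0, 72.0, 96.0, 61.0, 39.0, 0.0 cfs; ΣQ_DR = 434.0 cfs.
V = ΣQ_DR · Δt = 434.0 × 5400 s = 2.344 × 10^6 ft³.
Over A = 3.18 mi², depth = V / A = 0.317 in.

d ≈ 0.317 in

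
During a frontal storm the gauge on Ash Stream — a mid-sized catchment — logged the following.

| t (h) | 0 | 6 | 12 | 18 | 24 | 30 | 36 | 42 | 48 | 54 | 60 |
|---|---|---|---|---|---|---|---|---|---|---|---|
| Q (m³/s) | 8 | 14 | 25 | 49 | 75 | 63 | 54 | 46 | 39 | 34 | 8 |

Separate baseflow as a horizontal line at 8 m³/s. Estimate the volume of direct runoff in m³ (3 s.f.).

Direct-runoff ordinates (Q − Q_b): 0.0, 6.0, 17.0, 41.0, 67.0, 55.0, 46.0, 38.0, 31.0, 26.0, 0.0 m³/s.
ΣQ_DR = 327.0 m³/s.
With Δt = 6 h = 21600 s, V = ΣQ_DR · Δt = 327.0 × 21600 = 7.06 × 10^6 m³.

V ≈ 7.06 × 10^6 m³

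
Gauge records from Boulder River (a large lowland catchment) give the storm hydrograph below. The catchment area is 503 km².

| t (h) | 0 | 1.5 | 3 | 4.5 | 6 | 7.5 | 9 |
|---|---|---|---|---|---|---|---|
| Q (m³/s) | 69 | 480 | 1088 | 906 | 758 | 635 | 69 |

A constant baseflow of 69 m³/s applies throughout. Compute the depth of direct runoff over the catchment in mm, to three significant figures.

d ≈ 37.8 mm

Direct runoff: 0.0, 411.0, 1019.0, 837.0, 689.0, 566.0, 0.0 m³/s; ΣQ_DR = 3522 m³/s.
V = ΣQ_DR · Δt = 3522 × 5400 s = 1.902 × 10^7 m³.
Over A = 503 km², depth = V / A = 37.8 mm.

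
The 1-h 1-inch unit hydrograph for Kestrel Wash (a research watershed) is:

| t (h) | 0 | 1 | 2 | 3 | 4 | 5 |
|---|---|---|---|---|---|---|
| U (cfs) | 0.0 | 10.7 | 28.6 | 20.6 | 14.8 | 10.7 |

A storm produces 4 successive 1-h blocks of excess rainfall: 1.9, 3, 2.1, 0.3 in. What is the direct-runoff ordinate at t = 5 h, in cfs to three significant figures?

Q ≈ 117 cfs

By discrete convolution, Q_j = Σ (P_i / 1 in) · U_{j−i}.
At t = 5 h (j=5): Q = (1.9/1)·10.7 + (3/1)·14.8 + (2.1/1)·20.6 + (0.3/1)·28.6 = 117 cfs.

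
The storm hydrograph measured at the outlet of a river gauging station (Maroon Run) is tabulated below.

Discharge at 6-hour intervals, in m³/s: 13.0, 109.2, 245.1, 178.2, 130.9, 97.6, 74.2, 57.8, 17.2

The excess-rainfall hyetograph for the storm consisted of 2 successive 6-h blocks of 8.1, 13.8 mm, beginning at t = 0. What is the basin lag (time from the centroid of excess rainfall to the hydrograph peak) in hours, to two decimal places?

t_L ≈ 5.22 h

Centroid of excess rainfall: t_c = Σ P_i·t̄_i / ΣP_i = 6.7808 h (block centres at 3, 9 h).
Hydrograph peak occurs at t = 12 h, so basin lag t_L = 12 − 6.7808 = 5.22 h.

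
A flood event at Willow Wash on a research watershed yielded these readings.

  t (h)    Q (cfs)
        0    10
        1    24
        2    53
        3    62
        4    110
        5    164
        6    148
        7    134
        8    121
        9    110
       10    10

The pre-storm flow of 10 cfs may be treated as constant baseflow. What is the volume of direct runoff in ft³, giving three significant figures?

Direct-runoff ordinates (Q − Q_b): 0.0, 14.0, 43.0, 52.0, 100.0, 154.0, 138.0, 124.0, 111.0, 100.0, 0.0 cfs.
ΣQ_DR = 836.0 cfs.
With Δt = 1 h = 3600 s, V = ΣQ_DR · Δt = 836.0 × 3600 = 3.01 × 10^6 ft³.

V ≈ 3.01 × 10^6 ft³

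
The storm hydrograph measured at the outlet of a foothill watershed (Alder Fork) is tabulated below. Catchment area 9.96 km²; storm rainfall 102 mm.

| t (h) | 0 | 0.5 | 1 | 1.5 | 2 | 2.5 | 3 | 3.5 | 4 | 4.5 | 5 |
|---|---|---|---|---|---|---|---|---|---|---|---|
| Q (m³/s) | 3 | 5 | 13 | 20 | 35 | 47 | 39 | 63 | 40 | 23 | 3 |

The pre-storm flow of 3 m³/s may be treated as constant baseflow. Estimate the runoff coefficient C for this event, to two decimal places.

ΣQ_DR = 258.0 m³/s; V = ΣQ_DR·Δt = 4.644 × 10^5 m³.
Runoff depth d = V / A = 46.63 mm.
C = d / P = 46.63 / 102 = 0.46.

C ≈ 0.46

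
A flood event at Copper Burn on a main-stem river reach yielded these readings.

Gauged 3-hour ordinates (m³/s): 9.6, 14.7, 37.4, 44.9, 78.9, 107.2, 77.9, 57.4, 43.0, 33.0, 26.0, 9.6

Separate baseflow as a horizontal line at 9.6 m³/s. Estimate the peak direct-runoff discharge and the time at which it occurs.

Q_p = 97.6 m³/s at t = 15 h

Subtracting baseflow gives direct-runoff ordinates: 0.0, 5.1, 27.8, 35.3, 69.3, 97.6, 68.3, 47.8, 33.4, 23.4, 16.4, 0.0 m³/s.
The maximum is 97.6 m³/s, occurring at the reading for t = 15 h.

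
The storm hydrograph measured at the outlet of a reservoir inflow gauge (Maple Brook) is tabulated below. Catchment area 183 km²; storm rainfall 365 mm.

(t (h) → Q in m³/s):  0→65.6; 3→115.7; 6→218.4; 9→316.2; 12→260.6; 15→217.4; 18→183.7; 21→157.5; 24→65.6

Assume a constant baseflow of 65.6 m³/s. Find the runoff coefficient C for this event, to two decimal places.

ΣQ_DR = 1010 m³/s; V = ΣQ_DR·Δt = 1.091 × 10^7 m³.
Runoff depth d = V / A = 59.62 mm.
C = d / P = 59.62 / 365 = 0.16.

C ≈ 0.16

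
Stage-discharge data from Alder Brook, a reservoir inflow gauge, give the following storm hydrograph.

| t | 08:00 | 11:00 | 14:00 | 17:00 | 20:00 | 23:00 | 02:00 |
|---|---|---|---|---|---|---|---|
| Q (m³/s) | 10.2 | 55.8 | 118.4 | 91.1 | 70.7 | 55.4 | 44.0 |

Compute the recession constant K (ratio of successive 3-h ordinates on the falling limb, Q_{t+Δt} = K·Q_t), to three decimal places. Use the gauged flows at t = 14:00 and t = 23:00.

Using the recession-limb readings at t = 14:00 and t = 23:00: Q falls from 118.4 to 55.4 m³/s over 3 intervals.
K = (Q₂/Q₁)^(1/3) = (55.4/118.4)^(1/3) = 0.776.

K ≈ 0.776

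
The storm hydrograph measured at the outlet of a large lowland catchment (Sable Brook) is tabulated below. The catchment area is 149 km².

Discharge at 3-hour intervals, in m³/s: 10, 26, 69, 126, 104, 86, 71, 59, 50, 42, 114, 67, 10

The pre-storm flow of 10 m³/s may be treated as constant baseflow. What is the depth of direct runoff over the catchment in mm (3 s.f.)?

d ≈ 51.0 mm

Direct runoff: 0.0, 16.0, 59.0, 116.0, 94.0, 76.0, 61.0, 49.0, 40.0, 32.0, 104.0, 57.0, 0.0 m³/s; ΣQ_DR = 704.0 m³/s.
V = ΣQ_DR · Δt = 704.0 × 10800 s = 7.603 × 10^6 m³.
Over A = 149 km², depth = V / A = 51.0 mm.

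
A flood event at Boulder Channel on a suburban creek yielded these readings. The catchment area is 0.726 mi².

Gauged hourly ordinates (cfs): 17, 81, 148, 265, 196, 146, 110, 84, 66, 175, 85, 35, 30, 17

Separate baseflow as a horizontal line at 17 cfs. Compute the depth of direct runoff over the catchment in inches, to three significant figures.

Direct runoff: 0.0, 64.0, 131.0, 248.0, 179.0, 129.0, 93.0, 67.0, 49.0, 158.0, 68.0, 18.0, 13.0, 0.0 cfs; ΣQ_DR = 1217 cfs.
V = ΣQ_DR · Δt = 1217 × 3600 s = 4.381 × 10^6 ft³.
Over A = 0.726 mi², depth = V / A = 2.60 in.

d ≈ 2.60 in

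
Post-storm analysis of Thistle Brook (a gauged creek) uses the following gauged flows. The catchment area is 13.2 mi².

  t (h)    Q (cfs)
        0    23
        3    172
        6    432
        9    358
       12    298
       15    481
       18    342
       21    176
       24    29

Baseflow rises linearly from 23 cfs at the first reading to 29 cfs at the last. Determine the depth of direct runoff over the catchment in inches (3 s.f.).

Direct runoff: 0.00, 148.25, 407.50, 332.75, 272.00, 454.25, 314.50, 147.75, 0.00 cfs; ΣQ_DR = 2077 cfs.
V = ΣQ_DR · Δt = 2077 × 10800 s = 2.243 × 10^7 ft³.
Over A = 13.2 mi², depth = V / A = 0.731 in.

d ≈ 0.731 in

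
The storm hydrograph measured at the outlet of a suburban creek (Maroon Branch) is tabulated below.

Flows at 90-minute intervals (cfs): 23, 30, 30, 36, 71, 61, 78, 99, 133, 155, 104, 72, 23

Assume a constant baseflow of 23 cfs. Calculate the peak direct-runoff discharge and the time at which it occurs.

Subtracting baseflow gives direct-runoff ordinates: 0.0, 7.0, 7.0, 13.0, 48.0, 38.0, 55.0, 76.0, 110.0, 132.0, 81.0, 49.0, 0.0 cfs.
The maximum is 132.0 cfs, occurring at the reading for t = 13.5 h.

Q_p = 132.0 cfs at t = 13.5 h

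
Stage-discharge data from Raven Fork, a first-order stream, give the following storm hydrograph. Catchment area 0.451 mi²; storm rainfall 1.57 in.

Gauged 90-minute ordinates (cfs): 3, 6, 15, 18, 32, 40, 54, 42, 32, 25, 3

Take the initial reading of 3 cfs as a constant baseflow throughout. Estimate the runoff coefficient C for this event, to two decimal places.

ΣQ_DR = 237.0 cfs; V = ΣQ_DR·Δt = 1.280 × 10^6 ft³.
Runoff depth d = V / A = 1.221 in.
C = d / P = 1.221 / 1.57 = 0.78.

C ≈ 0.78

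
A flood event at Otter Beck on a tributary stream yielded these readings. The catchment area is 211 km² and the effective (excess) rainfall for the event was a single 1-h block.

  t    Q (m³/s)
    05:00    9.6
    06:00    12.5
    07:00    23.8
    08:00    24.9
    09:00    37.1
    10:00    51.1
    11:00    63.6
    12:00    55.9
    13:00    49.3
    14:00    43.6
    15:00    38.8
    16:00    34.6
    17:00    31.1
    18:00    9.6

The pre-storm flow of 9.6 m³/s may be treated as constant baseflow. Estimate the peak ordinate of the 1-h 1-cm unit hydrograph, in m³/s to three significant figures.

Direct runoff: 0.0, 2.9, 14.2, 15.3, 27.5, 41.5, 54.0, 46.3, 39.7, 34.0, 29.2, 25.0, 21.5, 0.0 m³/s; ΣQ_DR = 351.1 m³/s, peak = 54.0 m³/s.
Runoff depth d = ΣQ_DR·Δt / A = 351.1 × 3600 / (211 km²) = 5.990 mm.
The 1-cm UH is the DRH scaled by (10 mm)/d, so U_p = 54.0 × 10/5.990 = 90.1 m³/s.

U_p ≈ 90.1 m³/s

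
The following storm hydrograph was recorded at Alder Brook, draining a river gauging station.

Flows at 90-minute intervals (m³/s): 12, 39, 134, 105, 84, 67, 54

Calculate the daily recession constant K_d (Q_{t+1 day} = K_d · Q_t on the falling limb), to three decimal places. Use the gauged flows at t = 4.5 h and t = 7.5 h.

Between t = 4.5 h and t = 7.5 h the flow falls from 105 to 67 m³/s over 2×1.5 h = 3 h.
Per-interval ratio K = (67/105)^(1/2) = 0.7988; K_d = K^(24/1.5) = 0.027.

K_d ≈ 0.027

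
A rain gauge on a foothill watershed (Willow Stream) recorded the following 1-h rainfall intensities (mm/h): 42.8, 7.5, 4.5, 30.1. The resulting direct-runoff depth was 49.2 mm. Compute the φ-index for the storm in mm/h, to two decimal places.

Only the 2 blocks with intensity above φ contribute runoff: 42.8, 30.1 mm/h.
Σ(I−φ)·Δt = d  ⇒  (42.8+30.1 − 2φ)·1 = 49.2
φ = (72.90 − 49.2/1) / 2 = 11.85 mm/h.

φ ≈ 11.85 mm/h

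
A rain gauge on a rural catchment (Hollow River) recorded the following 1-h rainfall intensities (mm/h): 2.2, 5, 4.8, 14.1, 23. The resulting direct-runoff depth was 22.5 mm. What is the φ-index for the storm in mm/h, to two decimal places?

φ ≈ 7.30 mm/h

Only the 2 blocks with intensity above φ contribute runoff: 14.1, 23 mm/h.
Σ(I−φ)·Δt = d  ⇒  (14.1+23 − 2φ)·1 = 22.5
φ = (37.10 − 22.5/1) / 2 = 7.30 mm/h.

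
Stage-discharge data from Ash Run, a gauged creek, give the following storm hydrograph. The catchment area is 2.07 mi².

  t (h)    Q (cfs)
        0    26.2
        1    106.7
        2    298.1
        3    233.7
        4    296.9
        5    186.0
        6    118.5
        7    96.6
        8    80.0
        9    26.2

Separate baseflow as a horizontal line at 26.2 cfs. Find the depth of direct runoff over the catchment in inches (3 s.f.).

d ≈ 0.903 in

Direct runoff: 0.0, 80.5, 271.9, 207.5, 270.7, 159.8, 92.3, 70.4, 53.8, 0.0 cfs; ΣQ_DR = 1207 cfs.
V = ΣQ_DR · Δt = 1207 × 3600 s = 4.345 × 10^6 ft³.
Over A = 2.07 mi², depth = V / A = 0.903 in.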